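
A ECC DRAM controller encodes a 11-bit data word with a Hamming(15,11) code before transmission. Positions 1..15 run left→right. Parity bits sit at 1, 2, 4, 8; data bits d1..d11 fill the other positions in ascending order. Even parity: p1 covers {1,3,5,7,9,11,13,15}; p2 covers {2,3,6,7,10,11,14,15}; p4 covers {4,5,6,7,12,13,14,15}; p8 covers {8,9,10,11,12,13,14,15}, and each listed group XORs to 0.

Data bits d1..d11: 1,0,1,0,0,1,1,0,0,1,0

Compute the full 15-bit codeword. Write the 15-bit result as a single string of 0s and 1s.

011001010110010

Place data at non-parity positions: p1 p2 1 p4 0 1 0 p8 0 1 1 0 0 1 0
p1 (pos 1,3,5,7,9,11,13,15): XOR of data positions = 1⊕0⊕0⊕0⊕1⊕0⊕0 = 0
p2 (pos 2,3,6,7,10,11,14,15): XOR of data positions = 1⊕1⊕0⊕1⊕1⊕1⊕0 = 1
p4 (pos 4,5,6,7,12,13,14,15): XOR of data positions = 0⊕1⊕0⊕0⊕0⊕1⊕0 = 0
p8 (pos 8,9,10,11,12,13,14,15): XOR of data positions = 0⊕1⊕1⊕0⊕0⊕1⊕0 = 1
Codeword: 011001010110010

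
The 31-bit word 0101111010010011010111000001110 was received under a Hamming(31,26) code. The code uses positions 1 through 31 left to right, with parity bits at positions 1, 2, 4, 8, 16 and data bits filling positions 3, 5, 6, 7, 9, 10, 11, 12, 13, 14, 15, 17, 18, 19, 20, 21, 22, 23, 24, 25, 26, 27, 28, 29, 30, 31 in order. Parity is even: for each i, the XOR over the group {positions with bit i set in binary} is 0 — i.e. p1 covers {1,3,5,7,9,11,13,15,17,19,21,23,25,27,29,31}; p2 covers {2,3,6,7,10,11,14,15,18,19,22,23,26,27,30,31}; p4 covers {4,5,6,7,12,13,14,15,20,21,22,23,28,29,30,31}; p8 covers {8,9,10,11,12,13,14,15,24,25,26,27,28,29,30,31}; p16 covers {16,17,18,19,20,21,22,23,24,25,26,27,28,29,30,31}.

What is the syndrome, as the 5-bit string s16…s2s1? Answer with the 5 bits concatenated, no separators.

00010

s1 (pos 1,3,5,7,9,11,13,15,17,19,21,23,25,27,29,31): 0⊕0⊕1⊕1⊕1⊕0⊕0⊕1⊕0⊕0⊕1⊕0⊕0⊕0⊕1⊕0 = 0
s2 (pos 2,3,6,7,10,11,14,15,18,19,22,23,26,27,30,31): 1⊕0⊕1⊕1⊕0⊕0⊕0⊕1⊕1⊕0⊕1⊕0⊕0⊕0⊕1⊕0 = 1
s4 (pos 4,5,6,7,12,13,14,15,20,21,22,23,28,29,30,31): 1⊕1⊕1⊕1⊕1⊕0⊕0⊕1⊕1⊕1⊕1⊕0⊕1⊕1⊕1⊕0 = 0
s8 (pos 8,9,10,11,12,13,14,15,24,25,26,27,28,29,30,31): 0⊕1⊕0⊕0⊕1⊕0⊕0⊕1⊕0⊕0⊕0⊕0⊕1⊕1⊕1⊕0 = 0
s16 (pos 16,17,18,19,20,21,22,23,24,25,26,27,28,29,30,31): 1⊕0⊕1⊕0⊕1⊕1⊕1⊕0⊕0⊕0⊕0⊕0⊕1⊕1⊕1⊕0 = 0
Syndrome s16…s1 = 00010 → error at position 2.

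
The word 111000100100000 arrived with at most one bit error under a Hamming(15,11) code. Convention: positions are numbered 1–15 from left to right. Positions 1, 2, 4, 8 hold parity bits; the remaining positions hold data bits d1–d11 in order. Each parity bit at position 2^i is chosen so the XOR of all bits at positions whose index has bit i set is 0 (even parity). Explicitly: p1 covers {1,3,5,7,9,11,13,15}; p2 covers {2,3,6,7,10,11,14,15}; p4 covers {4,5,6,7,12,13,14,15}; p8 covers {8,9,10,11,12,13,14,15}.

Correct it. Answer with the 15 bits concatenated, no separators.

111000100100100

s1 (pos 1,3,5,7,9,11,13,15): 1⊕1⊕0⊕1⊕0⊕0⊕0⊕0 = 1
s2 (pos 2,3,6,7,10,11,14,15): 1⊕1⊕0⊕1⊕1⊕0⊕0⊕0 = 0
s4 (pos 4,5,6,7,12,13,14,15): 0⊕0⊕0⊕1⊕0⊕0⊕0⊕0 = 1
s8 (pos 8,9,10,11,12,13,14,15): 0⊕0⊕1⊕0⊕0⊕0⊕0⊕0 = 1
Syndrome s8…s1 = 1101 → error at position 13.
Flip position 13: 111000100100000 → 111000100100100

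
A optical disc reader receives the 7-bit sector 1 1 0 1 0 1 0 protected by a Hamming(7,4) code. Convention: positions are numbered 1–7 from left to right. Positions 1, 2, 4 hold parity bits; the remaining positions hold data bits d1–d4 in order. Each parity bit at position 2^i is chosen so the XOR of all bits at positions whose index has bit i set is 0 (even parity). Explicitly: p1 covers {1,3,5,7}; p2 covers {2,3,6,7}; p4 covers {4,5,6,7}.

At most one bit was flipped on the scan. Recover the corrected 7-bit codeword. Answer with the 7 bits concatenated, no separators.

0101010

s1 (pos 1,3,5,7): 1⊕0⊕0⊕0 = 1
s2 (pos 2,3,6,7): 1⊕0⊕1⊕0 = 0
s4 (pos 4,5,6,7): 1⊕0⊕1⊕0 = 0
Syndrome s4…s1 = 001 → error at position 1.
Flip position 1: 1101010 → 0101010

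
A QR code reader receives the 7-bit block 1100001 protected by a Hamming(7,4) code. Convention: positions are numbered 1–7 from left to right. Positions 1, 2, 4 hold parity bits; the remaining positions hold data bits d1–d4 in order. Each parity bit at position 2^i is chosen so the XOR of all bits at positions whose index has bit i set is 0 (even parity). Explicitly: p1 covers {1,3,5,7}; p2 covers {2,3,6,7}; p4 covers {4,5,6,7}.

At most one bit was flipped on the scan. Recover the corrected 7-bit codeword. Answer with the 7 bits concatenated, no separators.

1101001

s1 (pos 1,3,5,7): 1⊕0⊕0⊕1 = 0
s2 (pos 2,3,6,7): 1⊕0⊕0⊕1 = 0
s4 (pos 4,5,6,7): 0⊕0⊕0⊕1 = 1
Syndrome s4…s1 = 100 → error at position 4.
Flip position 4: 1100001 → 1101001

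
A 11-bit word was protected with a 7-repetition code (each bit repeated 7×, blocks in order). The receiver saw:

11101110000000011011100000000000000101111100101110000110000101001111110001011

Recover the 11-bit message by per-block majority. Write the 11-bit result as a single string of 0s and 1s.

10100110010

Block 1 (1110111): 6 ones → 1
Block 2 (0000000): 0 ones → 0
Block 3 (0110111): 5 ones → 1
Block 4 (0000000): 0 ones → 0
Block 5 (0000000): 0 ones → 0
Block 6 (1011111): 6 ones → 1
Block 7 (0010111): 4 ones → 1
Block 8 (0000110): 2 ones → 0
Block 9 (0001010): 2 ones → 0
Block 10 (0111111): 6 ones → 1
Block 11 (0001011): 3 ones → 0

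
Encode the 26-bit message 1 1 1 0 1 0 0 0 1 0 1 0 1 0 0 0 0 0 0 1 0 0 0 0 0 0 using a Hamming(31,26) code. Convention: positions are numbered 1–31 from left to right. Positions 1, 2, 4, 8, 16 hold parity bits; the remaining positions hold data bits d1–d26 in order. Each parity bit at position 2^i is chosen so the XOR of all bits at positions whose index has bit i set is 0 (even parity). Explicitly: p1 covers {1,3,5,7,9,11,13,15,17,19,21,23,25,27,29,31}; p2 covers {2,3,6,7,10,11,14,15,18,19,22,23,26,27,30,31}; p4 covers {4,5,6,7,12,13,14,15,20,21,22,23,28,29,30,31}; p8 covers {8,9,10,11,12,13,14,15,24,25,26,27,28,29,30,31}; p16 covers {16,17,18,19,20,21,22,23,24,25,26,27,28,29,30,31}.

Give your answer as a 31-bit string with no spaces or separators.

0010110010001010010000001000000

Place data at non-parity positions: p1 p2 1 p4 1 1 0 p8 1 0 0 0 1 0 1 p16 0 1 0 0 0 0 0 0 1 0 0 0 0 0 0
p1 (pos 1,3,5,7,9,11,13,15,17,19,21,23,25,27,29,31): XOR of data positions = 1⊕1⊕0⊕1⊕0⊕1⊕1⊕0⊕0⊕0⊕0⊕1⊕0⊕0⊕0 = 0
p2 (pos 2,3,6,7,10,11,14,15,18,19,22,23,26,27,30,31): XOR of data positions = 1⊕1⊕0⊕0⊕0⊕0⊕1⊕1⊕0⊕0⊕0⊕0⊕0⊕0⊕0 = 0
p4 (pos 4,5,6,7,12,13,14,15,20,21,22,23,28,29,30,31): XOR of data positions = 1⊕1⊕0⊕0⊕1⊕0⊕1⊕0⊕0⊕0⊕0⊕0⊕0⊕0⊕0 = 0
p8 (pos 8,9,10,11,12,13,14,15,24,25,26,27,28,29,30,31): XOR of data positions = 1⊕0⊕0⊕0⊕1⊕0⊕1⊕0⊕1⊕0⊕0⊕0⊕0⊕0⊕0 = 0
p16 (pos 16,17,18,19,20,21,22,23,24,25,26,27,28,29,30,31): XOR of data positions = 0⊕1⊕0⊕0⊕0⊕0⊕0⊕0⊕1⊕0⊕0⊕0⊕0⊕0⊕0 = 0
Codeword: 0010110010001010010000001000000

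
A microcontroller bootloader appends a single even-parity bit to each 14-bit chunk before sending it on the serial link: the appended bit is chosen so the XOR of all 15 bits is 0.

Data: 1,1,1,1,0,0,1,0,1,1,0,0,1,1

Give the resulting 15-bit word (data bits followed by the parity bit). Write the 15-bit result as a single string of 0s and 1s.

111100101100111

XOR of the 14 data bits: 1⊕1⊕1⊕1⊕0⊕0⊕1⊕0⊕1⊕1⊕0⊕0⊕1⊕1 = 1
Parity bit = 1 (so all 15 bits XOR to 0).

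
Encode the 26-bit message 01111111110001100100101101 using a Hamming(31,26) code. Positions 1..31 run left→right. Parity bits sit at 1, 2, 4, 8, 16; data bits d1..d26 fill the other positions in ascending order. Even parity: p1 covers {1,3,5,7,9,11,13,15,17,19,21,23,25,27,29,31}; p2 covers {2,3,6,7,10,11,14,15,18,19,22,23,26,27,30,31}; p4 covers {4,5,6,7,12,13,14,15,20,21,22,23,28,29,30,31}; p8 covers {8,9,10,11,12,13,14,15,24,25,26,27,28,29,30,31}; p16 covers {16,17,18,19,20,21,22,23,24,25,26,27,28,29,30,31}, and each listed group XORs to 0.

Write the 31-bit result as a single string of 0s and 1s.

1101111011111101001100100101101

Place data at non-parity positions: p1 p2 0 p4 1 1 1 p8 1 1 1 1 1 1 0 p16 0 0 1 1 0 0 1 0 0 1 0 1 1 0 1
p1 (pos 1,3,5,7,9,11,13,15,17,19,21,23,25,27,29,31): XOR of data positions = 0⊕1⊕1⊕1⊕1⊕1⊕0⊕0⊕1⊕0⊕1⊕0⊕0⊕1⊕1 = 1
p2 (pos 2,3,6,7,10,11,14,15,18,19,22,23,26,27,30,31): XOR of data positions = 0⊕1⊕1⊕1⊕1⊕1⊕0⊕0⊕1⊕0⊕1⊕1⊕0⊕0⊕1 = 1
p4 (pos 4,5,6,7,12,13,14,15,20,21,22,23,28,29,30,31): XOR of data positions = 1⊕1⊕1⊕1⊕1⊕1⊕0⊕1⊕0⊕0⊕1⊕1⊕1⊕0⊕1 = 1
p8 (pos 8,9,10,11,12,13,14,15,24,25,26,27,28,29,30,31): XOR of data positions = 1⊕1⊕1⊕1⊕1⊕1⊕0⊕0⊕0⊕1⊕0⊕1⊕1⊕0⊕1 = 0
p16 (pos 16,17,18,19,20,21,22,23,24,25,26,27,28,29,30,31): XOR of data positions = 0⊕0⊕1⊕1⊕0⊕0⊕1⊕0⊕0⊕1⊕0⊕1⊕1⊕0⊕1 = 1
Codeword: 1101111011111101001100100101101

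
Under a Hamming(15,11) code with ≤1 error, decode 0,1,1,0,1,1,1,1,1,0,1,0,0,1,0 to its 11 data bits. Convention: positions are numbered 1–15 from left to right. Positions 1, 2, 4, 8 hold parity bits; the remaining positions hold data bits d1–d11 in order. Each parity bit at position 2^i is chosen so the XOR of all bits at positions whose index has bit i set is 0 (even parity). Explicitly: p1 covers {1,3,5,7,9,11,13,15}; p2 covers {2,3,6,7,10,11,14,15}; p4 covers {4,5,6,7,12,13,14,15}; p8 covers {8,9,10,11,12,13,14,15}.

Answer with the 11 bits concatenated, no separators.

11111010010

s1 (pos 1,3,5,7,9,11,13,15): 0⊕1⊕1⊕1⊕1⊕1⊕0⊕0 = 1
s2 (pos 2,3,6,7,10,11,14,15): 1⊕1⊕1⊕1⊕0⊕1⊕1⊕0 = 0
s4 (pos 4,5,6,7,12,13,14,15): 0⊕1⊕1⊕1⊕0⊕0⊕1⊕0 = 0
s8 (pos 8,9,10,11,12,13,14,15): 1⊕1⊕0⊕1⊕0⊕0⊕1⊕0 = 0
Syndrome s8…s1 = 0001 → error at position 1.
Flip position 1: 011011111010010 → 111011111010010
Read data bits from positions 3,5,6,7,9,10,11,12,13,14,15: 11111010010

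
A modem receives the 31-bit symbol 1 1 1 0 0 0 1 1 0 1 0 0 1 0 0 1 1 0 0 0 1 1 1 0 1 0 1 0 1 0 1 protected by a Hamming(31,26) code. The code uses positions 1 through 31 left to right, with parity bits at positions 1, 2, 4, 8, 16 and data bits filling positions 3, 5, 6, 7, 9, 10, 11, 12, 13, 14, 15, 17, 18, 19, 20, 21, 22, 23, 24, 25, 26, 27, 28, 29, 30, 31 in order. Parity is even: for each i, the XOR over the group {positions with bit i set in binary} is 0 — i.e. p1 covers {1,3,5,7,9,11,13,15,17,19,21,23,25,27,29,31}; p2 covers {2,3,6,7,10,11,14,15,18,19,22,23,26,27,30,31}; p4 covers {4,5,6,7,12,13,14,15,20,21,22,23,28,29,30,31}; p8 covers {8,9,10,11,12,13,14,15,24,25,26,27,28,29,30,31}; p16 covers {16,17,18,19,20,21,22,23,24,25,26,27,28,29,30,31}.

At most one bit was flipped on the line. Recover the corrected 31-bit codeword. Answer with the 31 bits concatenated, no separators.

1110001101001001100011101010001

s1 (pos 1,3,5,7,9,11,13,15,17,19,21,23,25,27,29,31): 1⊕1⊕0⊕1⊕0⊕0⊕1⊕0⊕1⊕0⊕1⊕1⊕1⊕1⊕1⊕1 = 1
s2 (pos 2,3,6,7,10,11,14,15,18,19,22,23,26,27,30,31): 1⊕1⊕0⊕1⊕1⊕0⊕0⊕0⊕0⊕0⊕1⊕1⊕0⊕1⊕0⊕1 = 0
s4 (pos 4,5,6,7,12,13,14,15,20,21,22,23,28,29,30,31): 0⊕0⊕0⊕1⊕0⊕1⊕0⊕0⊕0⊕1⊕1⊕1⊕0⊕1⊕0⊕1 = 1
s8 (pos 8,9,10,11,12,13,14,15,24,25,26,27,28,29,30,31): 1⊕0⊕1⊕0⊕0⊕1⊕0⊕0⊕0⊕1⊕0⊕1⊕0⊕1⊕0⊕1 = 1
s16 (pos 16,17,18,19,20,21,22,23,24,25,26,27,28,29,30,31): 1⊕1⊕0⊕0⊕0⊕1⊕1⊕1⊕0⊕1⊕0⊕1⊕0⊕1⊕0⊕1 = 1
Syndrome s16…s1 = 11101 → error at position 29.
Flip position 29: 1110001101001001100011101010101 → 1110001101001001100011101010001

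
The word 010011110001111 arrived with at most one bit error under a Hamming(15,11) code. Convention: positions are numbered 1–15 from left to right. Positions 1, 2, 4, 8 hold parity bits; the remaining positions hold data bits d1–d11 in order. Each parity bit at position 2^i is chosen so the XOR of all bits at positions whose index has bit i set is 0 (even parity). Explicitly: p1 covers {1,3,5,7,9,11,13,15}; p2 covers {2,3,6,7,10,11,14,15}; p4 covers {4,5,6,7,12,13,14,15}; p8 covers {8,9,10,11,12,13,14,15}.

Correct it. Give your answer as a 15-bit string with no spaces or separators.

010011110001101

s1 (pos 1,3,5,7,9,11,13,15): 0⊕0⊕1⊕1⊕0⊕0⊕1⊕1 = 0
s2 (pos 2,3,6,7,10,11,14,15): 1⊕0⊕1⊕1⊕0⊕0⊕1⊕1 = 1
s4 (pos 4,5,6,7,12,13,14,15): 0⊕1⊕1⊕1⊕1⊕1⊕1⊕1 = 1
s8 (pos 8,9,10,11,12,13,14,15): 1⊕0⊕0⊕0⊕1⊕1⊕1⊕1 = 1
Syndrome s8…s1 = 1110 → error at position 14.
Flip position 14: 010011110001111 → 010011110001101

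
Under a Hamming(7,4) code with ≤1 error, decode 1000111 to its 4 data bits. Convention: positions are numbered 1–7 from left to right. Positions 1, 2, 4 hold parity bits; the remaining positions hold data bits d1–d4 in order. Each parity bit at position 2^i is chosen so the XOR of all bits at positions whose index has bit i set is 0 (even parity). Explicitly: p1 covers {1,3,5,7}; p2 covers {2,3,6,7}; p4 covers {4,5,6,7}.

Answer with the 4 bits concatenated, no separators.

0011

s1 (pos 1,3,5,7): 1⊕0⊕1⊕1 = 1
s2 (pos 2,3,6,7): 0⊕0⊕1⊕1 = 0
s4 (pos 4,5,6,7): 0⊕1⊕1⊕1 = 1
Syndrome s4…s1 = 101 → error at position 5.
Flip position 5: 1000111 → 1000011
Read data bits from positions 3,5,6,7: 0011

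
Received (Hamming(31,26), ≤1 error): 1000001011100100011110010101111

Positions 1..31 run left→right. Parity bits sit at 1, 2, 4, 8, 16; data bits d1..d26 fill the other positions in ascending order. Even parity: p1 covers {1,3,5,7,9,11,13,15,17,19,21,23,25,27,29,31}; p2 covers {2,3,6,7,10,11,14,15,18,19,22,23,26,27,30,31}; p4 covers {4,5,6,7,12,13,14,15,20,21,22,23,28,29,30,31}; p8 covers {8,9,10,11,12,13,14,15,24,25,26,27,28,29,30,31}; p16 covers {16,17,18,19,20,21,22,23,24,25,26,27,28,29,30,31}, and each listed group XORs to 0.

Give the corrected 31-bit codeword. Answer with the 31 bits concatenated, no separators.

1100001011100100011110010101111

s1 (pos 1,3,5,7,9,11,13,15,17,19,21,23,25,27,29,31): 1⊕0⊕0⊕1⊕1⊕1⊕0⊕0⊕0⊕1⊕1⊕0⊕0⊕0⊕1⊕1 = 0
s2 (pos 2,3,6,7,10,11,14,15,18,19,22,23,26,27,30,31): 0⊕0⊕0⊕1⊕1⊕1⊕1⊕0⊕1⊕1⊕0⊕0⊕1⊕0⊕1⊕1 = 1
s4 (pos 4,5,6,7,12,13,14,15,20,21,22,23,28,29,30,31): 0⊕0⊕0⊕1⊕0⊕0⊕1⊕0⊕1⊕1⊕0⊕0⊕1⊕1⊕1⊕1 = 0
s8 (pos 8,9,10,11,12,13,14,15,24,25,26,27,28,29,30,31): 0⊕1⊕1⊕1⊕0⊕0⊕1⊕0⊕1⊕0⊕1⊕0⊕1⊕1⊕1⊕1 = 0
s16 (pos 16,17,18,19,20,21,22,23,24,25,26,27,28,29,30,31): 0⊕0⊕1⊕1⊕1⊕1⊕0⊕0⊕1⊕0⊕1⊕0⊕1⊕1⊕1⊕1 = 0
Syndrome s16…s1 = 00010 → error at position 2.
Flip position 2: 1000001011100100011110010101111 → 1100001011100100011110010101111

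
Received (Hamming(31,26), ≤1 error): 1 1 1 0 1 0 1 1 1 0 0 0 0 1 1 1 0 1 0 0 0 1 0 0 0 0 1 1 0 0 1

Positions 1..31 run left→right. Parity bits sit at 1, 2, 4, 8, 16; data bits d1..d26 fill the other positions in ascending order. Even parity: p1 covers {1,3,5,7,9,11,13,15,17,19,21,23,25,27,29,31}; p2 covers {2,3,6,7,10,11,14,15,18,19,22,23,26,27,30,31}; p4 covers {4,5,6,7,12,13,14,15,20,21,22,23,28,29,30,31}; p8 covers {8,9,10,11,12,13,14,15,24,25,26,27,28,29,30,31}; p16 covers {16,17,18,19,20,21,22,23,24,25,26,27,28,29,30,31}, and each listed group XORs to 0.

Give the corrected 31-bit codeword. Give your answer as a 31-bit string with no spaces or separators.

s1 (pos 1,3,5,7,9,11,13,15,17,19,21,23,25,27,29,31): 1⊕1⊕1⊕1⊕1⊕0⊕0⊕1⊕0⊕0⊕0⊕0⊕0⊕1⊕0⊕1 = 0
s2 (pos 2,3,6,7,10,11,14,15,18,19,22,23,26,27,30,31): 1⊕1⊕0⊕1⊕0⊕0⊕1⊕1⊕1⊕0⊕1⊕0⊕0⊕1⊕0⊕1 = 1
s4 (pos 4,5,6,7,12,13,14,15,20,21,22,23,28,29,30,31): 0⊕1⊕0⊕1⊕0⊕0⊕1⊕1⊕0⊕0⊕1⊕0⊕1⊕0⊕0⊕1 = 1
s8 (pos 8,9,10,11,12,13,14,15,24,25,26,27,28,29,30,31): 1⊕1⊕0⊕0⊕0⊕0⊕1⊕1⊕0⊕0⊕0⊕1⊕1⊕0⊕0⊕1 = 1
s16 (pos 16,17,18,19,20,21,22,23,24,25,26,27,28,29,30,31): 1⊕0⊕1⊕0⊕0⊕0⊕1⊕0⊕0⊕0⊕0⊕1⊕1⊕0⊕0⊕1 = 0
Syndrome s16…s1 = 01110 → error at position 14.
Flip position 14: 1110101110000111010001000011001 → 1110101110000011010001000011001

1110101110000011010001000011001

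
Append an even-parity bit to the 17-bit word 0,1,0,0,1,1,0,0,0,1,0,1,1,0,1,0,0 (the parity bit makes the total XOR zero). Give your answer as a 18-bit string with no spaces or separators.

010011000101101001

XOR of the 17 data bits: 0⊕1⊕0⊕0⊕1⊕1⊕0⊕0⊕0⊕1⊕0⊕1⊕1⊕0⊕1⊕0⊕0 = 1
Parity bit = 1 (so all 18 bits XOR to 0).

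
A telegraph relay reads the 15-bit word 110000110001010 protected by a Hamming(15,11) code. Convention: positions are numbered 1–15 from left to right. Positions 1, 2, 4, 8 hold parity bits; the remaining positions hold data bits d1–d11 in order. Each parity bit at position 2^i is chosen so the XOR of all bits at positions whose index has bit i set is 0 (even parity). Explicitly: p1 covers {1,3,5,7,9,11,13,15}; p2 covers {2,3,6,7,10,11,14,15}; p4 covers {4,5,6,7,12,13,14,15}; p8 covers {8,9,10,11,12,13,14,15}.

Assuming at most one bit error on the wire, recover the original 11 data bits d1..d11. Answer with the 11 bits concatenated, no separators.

s1 (pos 1,3,5,7,9,11,13,15): 1⊕0⊕0⊕1⊕0⊕0⊕0⊕0 = 0
s2 (pos 2,3,6,7,10,11,14,15): 1⊕0⊕0⊕1⊕0⊕0⊕1⊕0 = 1
s4 (pos 4,5,6,7,12,13,14,15): 0⊕0⊕0⊕1⊕1⊕0⊕1⊕0 = 1
s8 (pos 8,9,10,11,12,13,14,15): 1⊕0⊕0⊕0⊕1⊕0⊕1⊕0 = 1
Syndrome s8…s1 = 1110 → error at position 14.
Flip position 14: 110000110001010 → 110000110001000
Read data bits from positions 3,5,6,7,9,10,11,12,13,14,15: 00010001000

00010001000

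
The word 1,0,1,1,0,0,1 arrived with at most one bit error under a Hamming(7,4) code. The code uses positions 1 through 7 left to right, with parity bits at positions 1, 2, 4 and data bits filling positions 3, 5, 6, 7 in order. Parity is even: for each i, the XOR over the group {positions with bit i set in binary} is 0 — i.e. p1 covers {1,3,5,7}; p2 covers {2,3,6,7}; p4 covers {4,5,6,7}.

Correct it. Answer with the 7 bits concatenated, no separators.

s1 (pos 1,3,5,7): 1⊕1⊕0⊕1 = 1
s2 (pos 2,3,6,7): 0⊕1⊕0⊕1 = 0
s4 (pos 4,5,6,7): 1⊕0⊕0⊕1 = 0
Syndrome s4…s1 = 001 → error at position 1.
Flip position 1: 1011001 → 0011001

0011001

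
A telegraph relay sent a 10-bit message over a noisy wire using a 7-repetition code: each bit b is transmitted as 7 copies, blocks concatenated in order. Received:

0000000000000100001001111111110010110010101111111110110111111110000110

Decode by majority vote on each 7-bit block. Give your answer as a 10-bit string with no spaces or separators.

0001101110

Block 1 (0000000): 0 ones → 0
Block 2 (0000001): 1 one → 0
Block 3 (0000100): 1 one → 0
Block 4 (1111111): 7 ones → 1
Block 5 (1100101): 4 ones → 1
Block 6 (1001010): 3 ones → 0
Block 7 (1111111): 7 ones → 1
Block 8 (1101101): 5 ones → 1
Block 9 (1111111): 7 ones → 1
Block 10 (0000110): 2 ones → 0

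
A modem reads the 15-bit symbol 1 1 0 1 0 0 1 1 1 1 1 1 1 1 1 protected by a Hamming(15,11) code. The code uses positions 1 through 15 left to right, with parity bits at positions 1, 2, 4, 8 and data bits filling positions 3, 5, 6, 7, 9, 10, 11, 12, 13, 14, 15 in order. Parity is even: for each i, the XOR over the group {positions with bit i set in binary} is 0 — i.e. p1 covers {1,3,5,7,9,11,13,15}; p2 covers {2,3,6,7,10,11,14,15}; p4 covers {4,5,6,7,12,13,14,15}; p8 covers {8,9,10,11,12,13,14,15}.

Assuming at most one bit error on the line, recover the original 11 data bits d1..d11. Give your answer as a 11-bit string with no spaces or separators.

s1 (pos 1,3,5,7,9,11,13,15): 1⊕0⊕0⊕1⊕1⊕1⊕1⊕1 = 0
s2 (pos 2,3,6,7,10,11,14,15): 1⊕0⊕0⊕1⊕1⊕1⊕1⊕1 = 0
s4 (pos 4,5,6,7,12,13,14,15): 1⊕0⊕0⊕1⊕1⊕1⊕1⊕1 = 0
s8 (pos 8,9,10,11,12,13,14,15): 1⊕1⊕1⊕1⊕1⊕1⊕1⊕1 = 0
Syndrome s8…s1 = 0000 → no error.
Read data bits from positions 3,5,6,7,9,10,11,12,13,14,15: 00011111111

00011111111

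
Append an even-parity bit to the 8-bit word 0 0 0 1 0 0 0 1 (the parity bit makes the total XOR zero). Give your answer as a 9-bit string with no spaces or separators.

XOR of the 8 data bits: 0⊕0⊕0⊕1⊕0⊕0⊕0⊕1 = 0
Parity bit = 0 (so all 9 bits XOR to 0).

000100010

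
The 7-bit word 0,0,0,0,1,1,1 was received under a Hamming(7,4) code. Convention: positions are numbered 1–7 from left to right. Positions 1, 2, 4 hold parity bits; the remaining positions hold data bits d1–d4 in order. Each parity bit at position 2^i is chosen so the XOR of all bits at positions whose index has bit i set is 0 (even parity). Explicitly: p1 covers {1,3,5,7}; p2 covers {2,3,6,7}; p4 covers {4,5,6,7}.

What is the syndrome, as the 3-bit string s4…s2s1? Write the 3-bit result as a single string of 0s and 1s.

s1 (pos 1,3,5,7): 0⊕0⊕1⊕1 = 0
s2 (pos 2,3,6,7): 0⊕0⊕1⊕1 = 0
s4 (pos 4,5,6,7): 0⊕1⊕1⊕1 = 1
Syndrome s4…s1 = 100 → error at position 4.

100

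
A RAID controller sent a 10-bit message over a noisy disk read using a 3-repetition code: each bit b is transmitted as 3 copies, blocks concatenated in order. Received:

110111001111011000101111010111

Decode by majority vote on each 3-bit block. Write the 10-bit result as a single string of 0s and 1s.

Block 1 (110): 2 ones → 1
Block 2 (111): 3 ones → 1
Block 3 (001): 1 one → 0
Block 4 (111): 3 ones → 1
Block 5 (011): 2 ones → 1
Block 6 (000): 0 ones → 0
Block 7 (101): 2 ones → 1
Block 8 (111): 3 ones → 1
Block 9 (010): 1 one → 0
Block 10 (111): 3 ones → 1

1101101101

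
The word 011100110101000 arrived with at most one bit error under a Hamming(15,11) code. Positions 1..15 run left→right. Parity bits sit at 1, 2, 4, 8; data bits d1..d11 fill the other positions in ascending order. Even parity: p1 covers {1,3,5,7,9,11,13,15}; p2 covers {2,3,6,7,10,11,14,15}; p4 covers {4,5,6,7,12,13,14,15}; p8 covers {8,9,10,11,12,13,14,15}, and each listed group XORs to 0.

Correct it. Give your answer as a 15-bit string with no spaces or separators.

s1 (pos 1,3,5,7,9,11,13,15): 0⊕1⊕0⊕1⊕0⊕0⊕0⊕0 = 0
s2 (pos 2,3,6,7,10,11,14,15): 1⊕1⊕0⊕1⊕1⊕0⊕0⊕0 = 0
s4 (pos 4,5,6,7,12,13,14,15): 1⊕0⊕0⊕1⊕1⊕0⊕0⊕0 = 1
s8 (pos 8,9,10,11,12,13,14,15): 1⊕0⊕1⊕0⊕1⊕0⊕0⊕0 = 1
Syndrome s8…s1 = 1100 → error at position 12.
Flip position 12: 011100110101000 → 011100110100000

011100110100000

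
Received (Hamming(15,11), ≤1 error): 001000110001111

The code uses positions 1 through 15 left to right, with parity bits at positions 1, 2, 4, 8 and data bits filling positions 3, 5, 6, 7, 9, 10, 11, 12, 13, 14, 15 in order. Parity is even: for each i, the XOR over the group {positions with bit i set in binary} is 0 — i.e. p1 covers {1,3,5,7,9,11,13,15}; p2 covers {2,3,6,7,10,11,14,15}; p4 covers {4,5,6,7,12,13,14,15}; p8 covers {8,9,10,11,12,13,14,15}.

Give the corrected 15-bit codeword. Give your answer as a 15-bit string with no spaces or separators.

001000110000111

s1 (pos 1,3,5,7,9,11,13,15): 0⊕1⊕0⊕1⊕0⊕0⊕1⊕1 = 0
s2 (pos 2,3,6,7,10,11,14,15): 0⊕1⊕0⊕1⊕0⊕0⊕1⊕1 = 0
s4 (pos 4,5,6,7,12,13,14,15): 0⊕0⊕0⊕1⊕1⊕1⊕1⊕1 = 1
s8 (pos 8,9,10,11,12,13,14,15): 1⊕0⊕0⊕0⊕1⊕1⊕1⊕1 = 1
Syndrome s8…s1 = 1100 → error at position 12.
Flip position 12: 001000110001111 → 001000110000111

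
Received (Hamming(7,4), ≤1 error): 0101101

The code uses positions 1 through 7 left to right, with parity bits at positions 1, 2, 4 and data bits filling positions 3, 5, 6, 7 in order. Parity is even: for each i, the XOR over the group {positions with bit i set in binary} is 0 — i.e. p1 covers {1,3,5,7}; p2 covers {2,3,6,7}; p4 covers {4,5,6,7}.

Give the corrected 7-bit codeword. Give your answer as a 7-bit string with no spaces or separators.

s1 (pos 1,3,5,7): 0⊕0⊕1⊕1 = 0
s2 (pos 2,3,6,7): 1⊕0⊕0⊕1 = 0
s4 (pos 4,5,6,7): 1⊕1⊕0⊕1 = 1
Syndrome s4…s1 = 100 → error at position 4.
Flip position 4: 0101101 → 0100101

0100101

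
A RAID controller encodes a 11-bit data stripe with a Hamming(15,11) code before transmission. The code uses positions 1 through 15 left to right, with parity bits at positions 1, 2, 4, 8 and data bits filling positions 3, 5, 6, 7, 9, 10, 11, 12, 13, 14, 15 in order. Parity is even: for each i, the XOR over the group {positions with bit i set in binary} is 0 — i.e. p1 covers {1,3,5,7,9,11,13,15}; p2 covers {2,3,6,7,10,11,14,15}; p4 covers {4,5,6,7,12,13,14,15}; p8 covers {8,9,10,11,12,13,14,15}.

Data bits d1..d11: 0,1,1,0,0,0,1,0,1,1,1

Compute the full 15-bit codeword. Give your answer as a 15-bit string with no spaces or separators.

Place data at non-parity positions: p1 p2 0 p4 1 1 0 p8 0 0 1 0 1 1 1
p1 (pos 1,3,5,7,9,11,13,15): XOR of data positions = 0⊕1⊕0⊕0⊕1⊕1⊕1 = 0
p2 (pos 2,3,6,7,10,11,14,15): XOR of data positions = 0⊕1⊕0⊕0⊕1⊕1⊕1 = 0
p4 (pos 4,5,6,7,12,13,14,15): XOR of data positions = 1⊕1⊕0⊕0⊕1⊕1⊕1 = 1
p8 (pos 8,9,10,11,12,13,14,15): XOR of data positions = 0⊕0⊕1⊕0⊕1⊕1⊕1 = 0
Codeword: 000111000010111

000111000010111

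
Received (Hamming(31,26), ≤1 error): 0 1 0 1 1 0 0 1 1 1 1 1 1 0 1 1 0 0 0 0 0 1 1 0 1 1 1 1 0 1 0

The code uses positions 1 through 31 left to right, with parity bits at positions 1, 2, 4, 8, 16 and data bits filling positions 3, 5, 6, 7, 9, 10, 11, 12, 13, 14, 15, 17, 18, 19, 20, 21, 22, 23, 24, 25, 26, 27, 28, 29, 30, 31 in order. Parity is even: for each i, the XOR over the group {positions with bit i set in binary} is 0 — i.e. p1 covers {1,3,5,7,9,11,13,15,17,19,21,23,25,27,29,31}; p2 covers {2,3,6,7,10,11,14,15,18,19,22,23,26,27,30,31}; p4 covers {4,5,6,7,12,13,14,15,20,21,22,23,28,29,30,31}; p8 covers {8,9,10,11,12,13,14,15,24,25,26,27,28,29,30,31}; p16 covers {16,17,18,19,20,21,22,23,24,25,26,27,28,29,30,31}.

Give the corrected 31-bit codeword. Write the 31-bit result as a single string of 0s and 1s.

0101110111111011000001101111010

s1 (pos 1,3,5,7,9,11,13,15,17,19,21,23,25,27,29,31): 0⊕0⊕1⊕0⊕1⊕1⊕1⊕1⊕0⊕0⊕0⊕1⊕1⊕1⊕0⊕0 = 0
s2 (pos 2,3,6,7,10,11,14,15,18,19,22,23,26,27,30,31): 1⊕0⊕0⊕0⊕1⊕1⊕0⊕1⊕0⊕0⊕1⊕1⊕1⊕1⊕1⊕0 = 1
s4 (pos 4,5,6,7,12,13,14,15,20,21,22,23,28,29,30,31): 1⊕1⊕0⊕0⊕1⊕1⊕0⊕1⊕0⊕0⊕1⊕1⊕1⊕0⊕1⊕0 = 1
s8 (pos 8,9,10,11,12,13,14,15,24,25,26,27,28,29,30,31): 1⊕1⊕1⊕1⊕1⊕1⊕0⊕1⊕0⊕1⊕1⊕1⊕1⊕0⊕1⊕0 = 0
s16 (pos 16,17,18,19,20,21,22,23,24,25,26,27,28,29,30,31): 1⊕0⊕0⊕0⊕0⊕0⊕1⊕1⊕0⊕1⊕1⊕1⊕1⊕0⊕1⊕0 = 0
Syndrome s16…s1 = 00110 → error at position 6.
Flip position 6: 0101100111111011000001101111010 → 0101110111111011000001101111010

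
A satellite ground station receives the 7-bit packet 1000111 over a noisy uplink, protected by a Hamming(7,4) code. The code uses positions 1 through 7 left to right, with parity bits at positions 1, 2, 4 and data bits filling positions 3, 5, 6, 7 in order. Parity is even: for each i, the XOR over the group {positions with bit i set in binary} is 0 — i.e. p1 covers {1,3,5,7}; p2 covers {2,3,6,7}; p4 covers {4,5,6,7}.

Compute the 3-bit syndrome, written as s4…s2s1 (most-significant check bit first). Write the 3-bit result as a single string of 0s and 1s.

101

s1 (pos 1,3,5,7): 1⊕0⊕1⊕1 = 1
s2 (pos 2,3,6,7): 0⊕0⊕1⊕1 = 0
s4 (pos 4,5,6,7): 0⊕1⊕1⊕1 = 1
Syndrome s4…s1 = 101 → error at position 5.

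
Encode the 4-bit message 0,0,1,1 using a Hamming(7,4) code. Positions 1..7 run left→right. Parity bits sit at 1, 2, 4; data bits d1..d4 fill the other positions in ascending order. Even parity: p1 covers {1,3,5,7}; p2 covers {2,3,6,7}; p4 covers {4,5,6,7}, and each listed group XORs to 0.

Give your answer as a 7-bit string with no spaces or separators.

Place data at non-parity positions: p1 p2 0 p4 0 1 1
p1 (pos 1,3,5,7): XOR of data positions = 0⊕0⊕1 = 1
p2 (pos 2,3,6,7): XOR of data positions = 0⊕1⊕1 = 0
p4 (pos 4,5,6,7): XOR of data positions = 0⊕1⊕1 = 0
Codeword: 1000011

1000011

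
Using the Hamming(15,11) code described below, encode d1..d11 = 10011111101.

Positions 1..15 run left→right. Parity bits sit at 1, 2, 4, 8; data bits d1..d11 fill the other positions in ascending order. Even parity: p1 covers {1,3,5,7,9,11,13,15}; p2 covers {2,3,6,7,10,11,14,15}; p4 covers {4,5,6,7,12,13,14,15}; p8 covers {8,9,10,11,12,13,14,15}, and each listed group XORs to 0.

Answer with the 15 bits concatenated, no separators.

011000101111101

Place data at non-parity positions: p1 p2 1 p4 0 0 1 p8 1 1 1 1 1 0 1
p1 (pos 1,3,5,7,9,11,13,15): XOR of data positions = 1⊕0⊕1⊕1⊕1⊕1⊕1 = 0
p2 (pos 2,3,6,7,10,11,14,15): XOR of data positions = 1⊕0⊕1⊕1⊕1⊕0⊕1 = 1
p4 (pos 4,5,6,7,12,13,14,15): XOR of data positions = 0⊕0⊕1⊕1⊕1⊕0⊕1 = 0
p8 (pos 8,9,10,11,12,13,14,15): XOR of data positions = 1⊕1⊕1⊕1⊕1⊕0⊕1 = 0
Codeword: 011000101111101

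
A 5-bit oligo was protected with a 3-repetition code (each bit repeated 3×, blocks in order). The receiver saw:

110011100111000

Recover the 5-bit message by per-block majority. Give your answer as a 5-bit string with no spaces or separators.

Block 1 (110): 2 ones → 1
Block 2 (011): 2 ones → 1
Block 3 (100): 1 one → 0
Block 4 (111): 3 ones → 1
Block 5 (000): 0 ones → 0

11010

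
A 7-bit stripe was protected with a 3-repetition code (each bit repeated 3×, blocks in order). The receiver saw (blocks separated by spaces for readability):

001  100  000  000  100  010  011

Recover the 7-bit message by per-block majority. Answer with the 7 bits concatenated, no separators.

Block 1 (001): 1 one → 0
Block 2 (100): 1 one → 0
Block 3 (000): 0 ones → 0
Block 4 (000): 0 ones → 0
Block 5 (100): 1 one → 0
Block 6 (010): 1 one → 0
Block 7 (011): 2 ones → 1

0000001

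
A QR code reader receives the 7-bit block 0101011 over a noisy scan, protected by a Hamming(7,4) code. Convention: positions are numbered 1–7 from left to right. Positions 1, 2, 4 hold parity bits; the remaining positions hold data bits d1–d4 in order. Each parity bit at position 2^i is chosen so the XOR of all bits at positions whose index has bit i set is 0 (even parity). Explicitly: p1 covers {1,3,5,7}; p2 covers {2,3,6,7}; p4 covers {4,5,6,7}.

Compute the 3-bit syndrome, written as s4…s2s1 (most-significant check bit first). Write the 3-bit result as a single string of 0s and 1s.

s1 (pos 1,3,5,7): 0⊕0⊕0⊕1 = 1
s2 (pos 2,3,6,7): 1⊕0⊕1⊕1 = 1
s4 (pos 4,5,6,7): 1⊕0⊕1⊕1 = 1
Syndrome s4…s1 = 111 → error at position 7.

111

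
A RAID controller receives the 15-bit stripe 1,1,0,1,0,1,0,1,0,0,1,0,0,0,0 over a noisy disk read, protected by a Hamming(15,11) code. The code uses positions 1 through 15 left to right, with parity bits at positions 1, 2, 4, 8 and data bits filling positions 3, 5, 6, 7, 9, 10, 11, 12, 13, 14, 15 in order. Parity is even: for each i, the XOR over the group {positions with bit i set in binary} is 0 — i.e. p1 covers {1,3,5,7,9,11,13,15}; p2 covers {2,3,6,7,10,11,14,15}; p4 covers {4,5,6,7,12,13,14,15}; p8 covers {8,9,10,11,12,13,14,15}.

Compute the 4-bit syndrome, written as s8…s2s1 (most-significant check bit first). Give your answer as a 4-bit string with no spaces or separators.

0010

s1 (pos 1,3,5,7,9,11,13,15): 1⊕0⊕0⊕0⊕0⊕1⊕0⊕0 = 0
s2 (pos 2,3,6,7,10,11,14,15): 1⊕0⊕1⊕0⊕0⊕1⊕0⊕0 = 1
s4 (pos 4,5,6,7,12,13,14,15): 1⊕0⊕1⊕0⊕0⊕0⊕0⊕0 = 0
s8 (pos 8,9,10,11,12,13,14,15): 1⊕0⊕0⊕1⊕0⊕0⊕0⊕0 = 0
Syndrome s8…s1 = 0010 → error at position 2.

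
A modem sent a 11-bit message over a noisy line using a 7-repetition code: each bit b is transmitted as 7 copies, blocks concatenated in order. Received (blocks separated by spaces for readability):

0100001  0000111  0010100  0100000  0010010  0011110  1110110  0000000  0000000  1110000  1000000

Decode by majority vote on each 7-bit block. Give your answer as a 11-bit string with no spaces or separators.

00000110000

Block 1 (0100001): 2 ones → 0
Block 2 (0000111): 3 ones → 0
Block 3 (0010100): 2 ones → 0
Block 4 (0100000): 1 one → 0
Block 5 (0010010): 2 ones → 0
Block 6 (0011110): 4 ones → 1
Block 7 (1110110): 5 ones → 1
Block 8 (0000000): 0 ones → 0
Block 9 (0000000): 0 ones → 0
Block 10 (1110000): 3 ones → 0
Block 11 (1000000): 1 one → 0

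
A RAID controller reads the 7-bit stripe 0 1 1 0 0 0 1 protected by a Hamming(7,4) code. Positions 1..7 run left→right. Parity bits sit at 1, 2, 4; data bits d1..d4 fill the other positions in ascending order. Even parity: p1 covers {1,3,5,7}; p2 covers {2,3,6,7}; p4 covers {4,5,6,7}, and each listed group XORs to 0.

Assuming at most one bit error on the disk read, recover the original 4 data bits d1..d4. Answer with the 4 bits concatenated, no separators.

1011

s1 (pos 1,3,5,7): 0⊕1⊕0⊕1 = 0
s2 (pos 2,3,6,7): 1⊕1⊕0⊕1 = 1
s4 (pos 4,5,6,7): 0⊕0⊕0⊕1 = 1
Syndrome s4…s1 = 110 → error at position 6.
Flip position 6: 0110001 → 0110011
Read data bits from positions 3,5,6,7: 1011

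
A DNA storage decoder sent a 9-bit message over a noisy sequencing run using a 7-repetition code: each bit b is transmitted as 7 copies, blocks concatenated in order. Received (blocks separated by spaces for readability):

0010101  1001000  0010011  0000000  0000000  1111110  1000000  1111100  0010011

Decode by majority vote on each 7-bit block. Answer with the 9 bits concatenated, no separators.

Block 1 (0010101): 3 ones → 0
Block 2 (1001000): 2 ones → 0
Block 3 (0010011): 3 ones → 0
Block 4 (0000000): 0 ones → 0
Block 5 (0000000): 0 ones → 0
Block 6 (1111110): 6 ones → 1
Block 7 (1000000): 1 one → 0
Block 8 (1111100): 5 ones → 1
Block 9 (0010011): 3 ones → 0

000001010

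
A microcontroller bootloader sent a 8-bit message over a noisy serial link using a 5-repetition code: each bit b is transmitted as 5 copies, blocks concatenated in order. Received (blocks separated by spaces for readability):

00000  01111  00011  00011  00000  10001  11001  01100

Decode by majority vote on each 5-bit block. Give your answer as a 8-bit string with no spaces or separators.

Block 1 (00000): 0 ones → 0
Block 2 (01111): 4 ones → 1
Block 3 (00011): 2 ones → 0
Block 4 (00011): 2 ones → 0
Block 5 (00000): 0 ones → 0
Block 6 (10001): 2 ones → 0
Block 7 (11001): 3 ones → 1
Block 8 (01100): 2 ones → 0

01000010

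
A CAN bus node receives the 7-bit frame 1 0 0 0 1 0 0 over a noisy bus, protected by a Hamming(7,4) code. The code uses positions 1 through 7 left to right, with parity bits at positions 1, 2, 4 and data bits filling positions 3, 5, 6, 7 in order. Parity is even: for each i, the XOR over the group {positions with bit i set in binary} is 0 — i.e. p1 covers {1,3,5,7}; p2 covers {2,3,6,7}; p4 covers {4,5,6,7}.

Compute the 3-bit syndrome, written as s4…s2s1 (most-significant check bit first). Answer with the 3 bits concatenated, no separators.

s1 (pos 1,3,5,7): 1⊕0⊕1⊕0 = 0
s2 (pos 2,3,6,7): 0⊕0⊕0⊕0 = 0
s4 (pos 4,5,6,7): 0⊕1⊕0⊕0 = 1
Syndrome s4…s1 = 100 → error at position 4.

100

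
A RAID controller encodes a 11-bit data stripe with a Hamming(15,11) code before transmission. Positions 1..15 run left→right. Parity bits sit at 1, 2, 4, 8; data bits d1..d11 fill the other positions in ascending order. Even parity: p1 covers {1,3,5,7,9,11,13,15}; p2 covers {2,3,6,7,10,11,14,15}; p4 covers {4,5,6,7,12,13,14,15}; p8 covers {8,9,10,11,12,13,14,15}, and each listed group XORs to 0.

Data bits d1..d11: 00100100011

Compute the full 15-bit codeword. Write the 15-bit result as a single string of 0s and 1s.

100101010100011

Place data at non-parity positions: p1 p2 0 p4 0 1 0 p8 0 1 0 0 0 1 1
p1 (pos 1,3,5,7,9,11,13,15): XOR of data positions = 0⊕0⊕0⊕0⊕0⊕0⊕1 = 1
p2 (pos 2,3,6,7,10,11,14,15): XOR of data positions = 0⊕1⊕0⊕1⊕0⊕1⊕1 = 0
p4 (pos 4,5,6,7,12,13,14,15): XOR of data positions = 0⊕1⊕0⊕0⊕0⊕1⊕1 = 1
p8 (pos 8,9,10,11,12,13,14,15): XOR of data positions = 0⊕1⊕0⊕0⊕0⊕1⊕1 = 1
Codeword: 100101010100011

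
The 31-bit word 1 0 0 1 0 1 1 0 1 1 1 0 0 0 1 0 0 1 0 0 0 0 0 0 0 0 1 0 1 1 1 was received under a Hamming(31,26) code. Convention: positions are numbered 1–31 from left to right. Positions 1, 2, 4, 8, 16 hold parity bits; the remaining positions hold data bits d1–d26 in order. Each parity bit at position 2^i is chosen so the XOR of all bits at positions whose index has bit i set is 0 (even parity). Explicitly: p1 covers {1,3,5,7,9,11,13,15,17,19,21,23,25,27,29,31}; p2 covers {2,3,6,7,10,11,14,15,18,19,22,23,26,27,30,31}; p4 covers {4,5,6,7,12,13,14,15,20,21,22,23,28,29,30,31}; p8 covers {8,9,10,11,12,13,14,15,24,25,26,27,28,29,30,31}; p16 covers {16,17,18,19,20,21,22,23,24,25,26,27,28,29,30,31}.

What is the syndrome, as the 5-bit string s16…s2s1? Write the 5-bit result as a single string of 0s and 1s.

s1 (pos 1,3,5,7,9,11,13,15,17,19,21,23,25,27,29,31): 1⊕0⊕0⊕1⊕1⊕1⊕0⊕1⊕0⊕0⊕0⊕0⊕0⊕1⊕1⊕1 = 0
s2 (pos 2,3,6,7,10,11,14,15,18,19,22,23,26,27,30,31): 0⊕0⊕1⊕1⊕1⊕1⊕0⊕1⊕1⊕0⊕0⊕0⊕0⊕1⊕1⊕1 = 1
s4 (pos 4,5,6,7,12,13,14,15,20,21,22,23,28,29,30,31): 1⊕0⊕1⊕1⊕0⊕0⊕0⊕1⊕0⊕0⊕0⊕0⊕0⊕1⊕1⊕1 = 1
s8 (pos 8,9,10,11,12,13,14,15,24,25,26,27,28,29,30,31): 0⊕1⊕1⊕1⊕0⊕0⊕0⊕1⊕0⊕0⊕0⊕1⊕0⊕1⊕1⊕1 = 0
s16 (pos 16,17,18,19,20,21,22,23,24,25,26,27,28,29,30,31): 0⊕0⊕1⊕0⊕0⊕0⊕0⊕0⊕0⊕0⊕0⊕1⊕0⊕1⊕1⊕1 = 1
Syndrome s16…s1 = 10110 → error at position 22.

10110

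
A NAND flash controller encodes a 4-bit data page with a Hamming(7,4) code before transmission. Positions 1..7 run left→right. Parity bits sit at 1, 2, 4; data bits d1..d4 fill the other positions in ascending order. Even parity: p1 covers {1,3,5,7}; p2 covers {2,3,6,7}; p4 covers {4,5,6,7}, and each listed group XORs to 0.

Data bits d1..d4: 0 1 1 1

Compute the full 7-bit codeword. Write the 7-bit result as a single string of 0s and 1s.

Place data at non-parity positions: p1 p2 0 p4 1 1 1
p1 (pos 1,3,5,7): XOR of data positions = 0⊕1⊕1 = 0
p2 (pos 2,3,6,7): XOR of data positions = 0⊕1⊕1 = 0
p4 (pos 4,5,6,7): XOR of data positions = 1⊕1⊕1 = 1
Codeword: 0001111

0001111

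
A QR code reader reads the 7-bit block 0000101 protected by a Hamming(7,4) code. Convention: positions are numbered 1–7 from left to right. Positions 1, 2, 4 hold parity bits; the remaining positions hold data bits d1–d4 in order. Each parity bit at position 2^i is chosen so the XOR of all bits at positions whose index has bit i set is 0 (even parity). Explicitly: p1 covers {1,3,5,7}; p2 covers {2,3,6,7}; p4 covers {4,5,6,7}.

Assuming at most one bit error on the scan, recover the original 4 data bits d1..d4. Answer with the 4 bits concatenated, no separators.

s1 (pos 1,3,5,7): 0⊕0⊕1⊕1 = 0
s2 (pos 2,3,6,7): 0⊕0⊕0⊕1 = 1
s4 (pos 4,5,6,7): 0⊕1⊕0⊕1 = 0
Syndrome s4…s1 = 010 → error at position 2.
Flip position 2: 0000101 → 0100101
Read data bits from positions 3,5,6,7: 0101

0101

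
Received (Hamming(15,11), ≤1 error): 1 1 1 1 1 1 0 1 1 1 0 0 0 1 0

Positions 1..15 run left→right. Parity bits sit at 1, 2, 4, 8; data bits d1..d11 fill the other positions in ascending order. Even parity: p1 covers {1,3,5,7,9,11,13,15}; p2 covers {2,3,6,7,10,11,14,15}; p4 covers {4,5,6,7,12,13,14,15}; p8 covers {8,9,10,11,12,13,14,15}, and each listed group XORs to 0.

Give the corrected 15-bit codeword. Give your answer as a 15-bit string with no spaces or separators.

s1 (pos 1,3,5,7,9,11,13,15): 1⊕1⊕1⊕0⊕1⊕0⊕0⊕0 = 0
s2 (pos 2,3,6,7,10,11,14,15): 1⊕1⊕1⊕0⊕1⊕0⊕1⊕0 = 1
s4 (pos 4,5,6,7,12,13,14,15): 1⊕1⊕1⊕0⊕0⊕0⊕1⊕0 = 0
s8 (pos 8,9,10,11,12,13,14,15): 1⊕1⊕1⊕0⊕0⊕0⊕1⊕0 = 0
Syndrome s8…s1 = 0010 → error at position 2.
Flip position 2: 111111011100010 → 101111011100010

101111011100010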